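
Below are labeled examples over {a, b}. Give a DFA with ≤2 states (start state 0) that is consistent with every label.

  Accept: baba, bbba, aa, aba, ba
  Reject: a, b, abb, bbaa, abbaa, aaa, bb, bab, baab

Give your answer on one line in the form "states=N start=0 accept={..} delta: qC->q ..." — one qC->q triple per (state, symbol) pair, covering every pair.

states=2 start=0 accept={0} delta: 0a->1 0b->1 1a->0 1b->1

Fold the examples into a partial DFA from state 0: repeatedly fix the first undefined (state, symbol) met by the shortest-then-alphabetical prefix, trying targets in increasing order and rejecting any under which an Accept and a Reject string meet in one state with the same remainder; add a state when all current targets are rejected. Accepting states are where Accept strings end.
a: 0a undefined. 0a->0: no, aa/a meet in 0. Open state 1: 0a->1.
b: 0b undefined. 0b->0: no, bbba/a meet in 1. 0b->1: ok.
aa: 1a undefined. 1a->0: ok.
ab: 1b undefined. 1b->0: no, baba/bbaa meet in 0. 1b->1: ok.
All examples now run through 2 states with every (state, symbol) defined. Accept strings end in {0}, Reject strings end in {1}; accept={0}.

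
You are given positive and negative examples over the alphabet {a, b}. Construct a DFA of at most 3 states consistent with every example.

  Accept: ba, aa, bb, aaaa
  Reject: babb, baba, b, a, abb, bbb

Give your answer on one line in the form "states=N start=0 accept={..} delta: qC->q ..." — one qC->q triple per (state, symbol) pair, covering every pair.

states=3 start=0 accept={0,2} delta: 0a->1 0b->1 1a->2 1b->0 2a->1 2b->0

State merging on the prefix tree: take the shortest (then alphabetical) example prefix whose next move is undefined and point that move at state 0, else 1, else 2, ...; a target is out if some Accept/Reject pair would then sit in one state with the same input left (inseparable). If every existing state is out, open a new one.
a: 0a undefined. 0a->0: no, aa/a meet in 0. Open state 1: 0a->1.
b: 0b undefined. 0b->0: no, ba/a meet in 1. 0b->1: ok.
aa: 1a undefined. 1a->0: no, ba/baba meet in 0. 1a->1: no, ba/b meet in 1. Open state 2: 1a->2.
ab: 1b undefined. 1b->0: ok.
aaa: 2a undefined. 2a->0: no, aaaa/b meet in 1. 2a->1: ok.
bab: 2b undefined. 2b->0: ok.
All examples now run through 3 states with every (state, symbol) defined. Accept strings end in {0,2}, Reject strings end in {1}; accept={0,2}.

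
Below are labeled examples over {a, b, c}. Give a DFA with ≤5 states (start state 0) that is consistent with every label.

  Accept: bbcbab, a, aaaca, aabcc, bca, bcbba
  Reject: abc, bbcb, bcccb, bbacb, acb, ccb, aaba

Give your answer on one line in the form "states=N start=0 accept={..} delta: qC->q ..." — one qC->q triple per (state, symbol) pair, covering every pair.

Grow the machine one transition at a time. Run the examples from 0; the earliest place one falls off (shortest prefix, ties alphabetical) gets sent to the lowest-numbered state that keeps every Accept/Reject pair distinguishable — a pair clashes when both reach the same state with identical unread suffix — and to a fresh state only if none does.
a: 0a undefined. 0a->0: ok.
b: 0b undefined. 0b->0: no, a/aaba meet in 0. Open state 1: 0b->1.
c: 0c undefined. 0c->0: ok.
bb: 1b undefined. 1b->0: ok.
bc: 1c undefined. 1c->0: no, a/abc meet in 0. 1c->1: no, a/bcccb meet in 0. Open state 2: 1c->2.
bca: 2a undefined. 2a->0: ok.
bcb: 2b undefined. 2b->0: no, bcbba/aaba meet in 1 with "a" left. 2b->1: ok.
bcc: 2c undefined. 2c->0: ok.
aaba: 1a undefined. 1a->0: no, bbcbab/bbcb meet in 1. 1a->1: ok.
All examples now run through 3 states with every (state, symbol) defined. Accept strings end in {0}, Reject strings end in {1,2}; accept={0}.

states=3 start=0 accept={0} delta: 0a->0 0b->1 0c->0 1a->1 1b->0 1c->2 2a->0 2b->1 2c->0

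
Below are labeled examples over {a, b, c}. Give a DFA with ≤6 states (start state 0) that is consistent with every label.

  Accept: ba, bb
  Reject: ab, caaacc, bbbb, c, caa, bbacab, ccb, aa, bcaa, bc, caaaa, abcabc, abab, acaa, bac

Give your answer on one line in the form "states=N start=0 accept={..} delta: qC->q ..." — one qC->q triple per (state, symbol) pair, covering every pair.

State merging on the prefix tree: take the shortest (then alphabetical) example prefix whose next move is undefined and point that move at state 0, else 1, else 2, ...; a target is out if some Accept/Reject pair would then sit in one state with the same input left (inseparable). If every existing state is out, open a new one.
a: 0a undefined. 0a->0: ok.
b: 0b undefined. 0b->0: no, ba/ab meet in 0. Open state 1: 0b->1.
c: 0c undefined. 0c->0: ok.
ba: 1a undefined. 1a->0: no, ba/caaacc meet in 0. 1a->1: no, ba/ab meet in 1. Open state 2: 1a->2.
bb: 1b undefined. 1b->0: no, bb/caaacc meet in 0. 1b->1: no, bb/ab meet in 1. 1b->2: ok.
bc: 1c undefined. 1c->0: ok.
bac: 2c undefined. 2c->0: ok.
bba: 2a undefined. 2a->0: ok.
bbb: 2b undefined. 2b->0: ok.
All examples now run through 3 states with every (state, symbol) defined. Accept strings end in {2}, Reject strings end in {0,1}; accept={2}.

states=3 start=0 accept={2} delta: 0a->0 0b->1 0c->0 1a->2 1b->2 1c->0 2a->0 2b->0 2c->0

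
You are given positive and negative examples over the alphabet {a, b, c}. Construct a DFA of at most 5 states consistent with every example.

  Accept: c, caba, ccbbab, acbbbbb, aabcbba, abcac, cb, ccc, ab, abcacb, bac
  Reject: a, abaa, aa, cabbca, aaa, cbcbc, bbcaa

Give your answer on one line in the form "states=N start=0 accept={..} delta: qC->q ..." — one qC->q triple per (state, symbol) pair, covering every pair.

states=3 start=0 accept={1,2} delta: 0a->0 0b->1 0c->1 1a->2 1b->1 1c->0 2a->0 2b->1 2c->1

Fold the examples into a partial DFA from state 0: repeatedly fix the first undefined (state, symbol) met by the shortest-then-alphabetical prefix, trying targets in increasing order and rejecting any under which an Accept and a Reject string meet in one state with the same remainder; add a state when all current targets are rejected. Accepting states are where Accept strings end.
a: 0a undefined. 0a->0: ok.
b: 0b undefined. 0b->0: no, ab/a meet in 0. Open state 1: 0b->1.
c: 0c undefined. 0c->0: no, c/a meet in 0. 0c->1: ok.
ba: 1a undefined. 1a->0: no, caba/a meet in 0. 1a->1: no, c/abaa meet in 1. Open state 2: 1a->2.
bb: 1b undefined. 1b->0: no, c/cbcbc meet in 1. 1b->1: ok.
cc: 1c undefined. 1c->0: ok.
bac: 2c undefined. 2c->0: no, bac/a meet in 0. 2c->1: ok.
cab: 2b undefined. 2b->0: no, caba/a meet in 0. 2b->1: ok.
abaa: 2a undefined. 2a->0: ok.
All examples now run through 3 states with every (state, symbol) defined. Accept strings end in {1,2}, Reject strings end in {0}; accept={1,2}.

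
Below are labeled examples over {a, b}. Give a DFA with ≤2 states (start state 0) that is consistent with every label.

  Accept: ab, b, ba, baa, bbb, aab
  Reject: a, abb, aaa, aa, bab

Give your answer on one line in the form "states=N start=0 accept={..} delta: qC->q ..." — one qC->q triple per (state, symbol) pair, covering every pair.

State merging on the prefix tree: take the shortest (then alphabetical) example prefix whose next move is undefined and point that move at state 0, else 1, else 2, ...; a target is out if some Accept/Reject pair would then sit in one state with the same input left (inseparable). If every existing state is out, open a new one.
a: 0a undefined. 0a->0: ok.
b: 0b undefined. 0b->0: no, ab/a meet in 0. Open state 1: 0b->1.
ba: 1a undefined. 1a->0: no, ab/bab meet in 1. 1a->1: ok.
bb: 1b undefined. 1b->0: ok.
All examples now run through 2 states with every (state, symbol) defined. Accept strings end in {1}, Reject strings end in {0}; accept={1}.

states=2 start=0 accept={1} delta: 0a->0 0b->1 1a->1 1b->0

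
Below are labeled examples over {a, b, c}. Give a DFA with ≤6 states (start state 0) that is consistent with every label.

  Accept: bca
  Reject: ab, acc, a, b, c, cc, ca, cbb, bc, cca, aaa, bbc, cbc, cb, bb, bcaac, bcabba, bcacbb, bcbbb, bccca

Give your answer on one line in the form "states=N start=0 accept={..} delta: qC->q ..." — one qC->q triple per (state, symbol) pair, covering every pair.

states=4 start=0 accept={3} delta: 0a->0 0b->1 0c->0 1a->0 1b->0 1c->2 2a->3 2b->0 2c->0 3a->0 3b->0 3c->0

State merging on the prefix tree: take the shortest (then alphabetical) example prefix whose next move is undefined and point that move at state 0, else 1, else 2, ...; a target is out if some Accept/Reject pair would then sit in one state with the same input left (inseparable). If every existing state is out, open a new one.
a: 0a undefined. 0a->0: ok.
b: 0b undefined. 0b->0: no, bca/ca meet in 0 with "ca" left. Open state 1: 0b->1.
c: 0c undefined. 0c->0: ok.
bb: 1b undefined. 1b->0: ok.
bc: 1c undefined. 1c->0: no, bca/acc meet in 0. 1c->1: no, bca/bccca meet in 1 with "a" left. Open state 2: 1c->2.
bca: 2a undefined. 2a->0: no, bca/acc meet in 0. 2a->1: no, bca/ab meet in 1. 2a->2: no, bca/bc meet in 2. Open state 3: 2a->3.
bcb: 2b undefined. 2b->0: ok.
bcc: 2c undefined. 2c->0: ok.
bcaa: 3a undefined. 3a->0: ok.
bcab: 3b undefined. 3b->0: ok.
bcac: 3c undefined. 3c->0: ok.
bcabba: 1a undefined. 1a->0: ok.
All examples now run through 4 states with every (state, symbol) defined. Accept strings end in {3}, Reject strings end in {0,1,2}; accept={3}.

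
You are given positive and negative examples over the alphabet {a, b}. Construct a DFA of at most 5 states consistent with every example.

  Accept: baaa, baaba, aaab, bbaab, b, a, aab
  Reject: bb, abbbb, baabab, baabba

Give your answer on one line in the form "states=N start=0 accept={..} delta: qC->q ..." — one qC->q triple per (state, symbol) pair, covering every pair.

states=4 start=0 accept={0,1,3} delta: 0a->0 0b->1 1a->1 1b->2 2a->3 2b->3 3a->2 3b->2

Grow the machine one transition at a time. Run the examples from 0; the earliest place one falls off (shortest prefix, ties alphabetical) gets sent to the lowest-numbered state that keeps every Accept/Reject pair distinguishable — a pair clashes when both reach the same state with identical unread suffix — and to a fresh state only if none does.
a: 0a undefined. 0a->0: ok.
b: 0b undefined. 0b->0: no, baaa/bb meet in 0. Open state 1: 0b->1.
ba: 1a undefined. 1a->0: no, aaab/baabab meet in 1. 1a->1: ok.
bb: 1b undefined. 1b->0: no, baaa/baabab meet in 1. 1b->1: no, baaa/bb meet in 1. Open state 2: 1b->2.
bba: 2a undefined. 2a->0: no, baaa/baabab meet in 1. 2a->1: no, bbaab/bb meet in 2. 2a->2: no, baaba/bb meet in 2. Open state 3: 2a->3.
abbb: 2b undefined. 2b->0: no, baaa/abbbb meet in 1. 2b->1: no, baaa/baabba meet in 1. 2b->2: no, baaba/baabba meet in 3. 2b->3: ok.
bbaa: 3a undefined. 3a->0: no, a/baabba meet in 0. 3a->1: no, baaa/baabba meet in 1. 3a->2: ok.
abbbb: 3b undefined. 3b->0: no, a/abbbb meet in 0. 3b->1: no, baaa/abbbb meet in 1. 3b->2: ok.
All examples now run through 4 states with every (state, symbol) defined. Accept strings end in {0,1,3}, Reject strings end in {2}; accept={0,1,3}.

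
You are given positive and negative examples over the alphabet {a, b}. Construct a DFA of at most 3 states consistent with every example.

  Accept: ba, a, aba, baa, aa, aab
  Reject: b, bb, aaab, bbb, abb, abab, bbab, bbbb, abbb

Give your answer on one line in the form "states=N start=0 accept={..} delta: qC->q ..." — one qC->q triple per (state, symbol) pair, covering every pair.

states=3 start=0 accept={1,2} delta: 0a->1 0b->0 1a->2 1b->0 2a->0 2b->1

State merging on the prefix tree: take the shortest (then alphabetical) example prefix whose next move is undefined and point that move at state 0, else 1, else 2, ...; a target is out if some Accept/Reject pair would then sit in one state with the same input left (inseparable). If every existing state is out, open a new one.
a: 0a undefined. 0a->0: no, aab/b meet in 0 with "b" left. Open state 1: 0a->1.
b: 0b undefined. 0b->0: ok.
aa: 1a undefined. 1a->0: no, baa/b meet in 0. 1a->1: no, aab/aaab meet in 1 with "b" left. Open state 2: 1a->2.
ab: 1b undefined. 1b->0: ok.
aaa: 2a undefined. 2a->0: ok.
aab: 2b undefined. 2b->0: no, aab/b meet in 0. 2b->1: ok.
All examples now run through 3 states with every (state, symbol) defined. Accept strings end in {1,2}, Reject strings end in {0}; accept={1,2}.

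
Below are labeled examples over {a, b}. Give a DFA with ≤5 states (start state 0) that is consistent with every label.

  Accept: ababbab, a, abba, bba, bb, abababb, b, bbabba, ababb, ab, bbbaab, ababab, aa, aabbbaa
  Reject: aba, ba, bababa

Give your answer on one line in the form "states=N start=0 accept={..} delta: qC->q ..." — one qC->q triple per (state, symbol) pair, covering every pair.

Fold the examples into a partial DFA from state 0: repeatedly fix the first undefined (state, symbol) met by the shortest-then-alphabetical prefix, trying targets in increasing order and rejecting any under which an Accept and a Reject string meet in one state with the same remainder; add a state when all current targets are rejected. Accepting states are where Accept strings end.
a: 0a undefined. 0a->0: ok.
b: 0b undefined. 0b->0: no, ababbab/aba meet in 0. Open state 1: 0b->1.
ba: 1a undefined. 1a->0: no, a/aba meet in 0. 1a->1: no, b/aba meet in 1. Open state 2: 1a->2.
bb: 1b undefined. 1b->0: ok.
bab: 2b undefined. 2b->0: ok.
bbbaa: 2a undefined. 2a->0: ok.
All examples now run through 3 states with every (state, symbol) defined. Accept strings end in {0,1}, Reject strings end in {2}; accept={0,1}.

states=3 start=0 accept={0,1} delta: 0a->0 0b->1 1a->2 1b->0 2a->0 2b->0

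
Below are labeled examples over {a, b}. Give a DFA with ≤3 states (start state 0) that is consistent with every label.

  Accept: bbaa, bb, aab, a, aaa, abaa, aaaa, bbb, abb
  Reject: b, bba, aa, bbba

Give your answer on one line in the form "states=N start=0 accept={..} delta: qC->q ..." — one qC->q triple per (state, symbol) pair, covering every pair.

Fold the examples into a partial DFA from state 0: repeatedly fix the first undefined (state, symbol) met by the shortest-then-alphabetical prefix, trying targets in increasing order and rejecting any under which an Accept and a Reject string meet in one state with the same remainder; add a state when all current targets are rejected. Accepting states are where Accept strings end.
a: 0a undefined. 0a->0: no, aab/b meet in 0 with "b" left. Open state 1: 0a->1.
b: 0b undefined. 0b->0: no, bbaa/aa meet in 1 with "a" left. 0b->1: no, a/b meet in 1. Open state 2: 0b->2.
aa: 1a undefined. 1a->0: no, aab/b meet in 2. 1a->1: no, a/aa meet in 1. 1a->2: ok.
ab: 1b undefined. 1b->0: no, abaa/b meet in 2. 1b->1: ok.
bb: 2b undefined. 2b->0: no, bbaa/b meet in 2. 2b->1: ok.
aaa: 2a undefined. 2a->0: ok.
All examples now run through 3 states with every (state, symbol) defined. Accept strings end in {0,1}, Reject strings end in {2}; accept={0,1}.

states=3 start=0 accept={0,1} delta: 0a->1 0b->2 1a->2 1b->1 2a->0 2b->1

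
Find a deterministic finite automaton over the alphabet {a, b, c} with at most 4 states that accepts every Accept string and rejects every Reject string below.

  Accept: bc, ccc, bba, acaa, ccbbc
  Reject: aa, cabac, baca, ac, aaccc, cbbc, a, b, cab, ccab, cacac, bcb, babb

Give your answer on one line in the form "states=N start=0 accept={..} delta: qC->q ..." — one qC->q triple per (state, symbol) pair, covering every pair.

states=4 start=0 accept={0,3} delta: 0a->1 0b->2 0c->1 1a->1 1b->1 1c->2 2a->3 2b->2 2c->0 3a->0 3b->1 3c->1

State merging on the prefix tree: take the shortest (then alphabetical) example prefix whose next move is undefined and point that move at state 0, else 1, else 2, ...; a target is out if some Accept/Reject pair would then sit in one state with the same input left (inseparable). If every existing state is out, open a new one.
a: 0a undefined. 0a->0: no, ccc/aaccc meet in 0 with "ccc" left. Open state 1: 0a->1.
b: 0b undefined. 0b->0: no, bba/a meet in 1. 0b->1: no, bc/ac meet in 1 with "c" left. Open state 2: 0b->2.
c: 0c undefined. 0c->0: no, ccbbc/cbbc meet in 2 with "bc" left. 0c->1: ok.
aa: 1a undefined. 1a->0: no, ccc/aaccc meet in 1 with "cc" left. 1a->1: ok.
ac: 1c undefined. 1c->0: no, ccc/aa meet in 1. 1c->1: no, ccc/aa meet in 1. 1c->2: ok.
ba: 2a undefined. 2a->0: no, acaa/aa meet in 1. 2a->1: no, acaa/aa meet in 1. 2a->2: no, bc/cacac meet in 2 with "c" left. Open state 3: 2a->3.
bb: 2b undefined. 2b->0: no, bba/aa meet in 1. 2b->1: no, bba/aa meet in 1. 2b->2: ok.
bc: 2c undefined. 2c->0: ok.
cb: 1b undefined. 1b->0: no, bc/cbbc meet in 0. 1b->1: ok.
bab: 3b undefined. 3b->0: no, bc/ccab meet in 0. 3b->1: ok.
bac: 3c undefined. 3c->0: no, bc/cacac meet in 0. 3c->1: ok.
acaa: 3a undefined. 3a->0: ok.
All examples now run through 4 states with every (state, symbol) defined. Accept strings end in {0,3}, Reject strings end in {1,2}; accept={0,3}.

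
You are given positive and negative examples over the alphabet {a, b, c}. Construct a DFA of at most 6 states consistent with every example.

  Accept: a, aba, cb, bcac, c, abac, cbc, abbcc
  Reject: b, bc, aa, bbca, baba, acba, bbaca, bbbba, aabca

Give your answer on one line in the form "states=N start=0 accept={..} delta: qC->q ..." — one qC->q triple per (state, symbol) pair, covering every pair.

states=4 start=0 accept={1,3} delta: 0a->1 0b->2 0c->1 1a->0 1b->3 1c->0 2a->0 2b->2 2c->2 3a->3 3b->1 3c->1

State merging on the prefix tree: take the shortest (then alphabetical) example prefix whose next move is undefined and point that move at state 0, else 1, else 2, ...; a target is out if some Accept/Reject pair would then sit in one state with the same input left (inseparable). If every existing state is out, open a new one.
a: 0a undefined. 0a->0: no, a/aa meet in 0. Open state 1: 0a->1.
b: 0b undefined. 0b->0: no, a/bbbba meet in 1. 0b->1: no, a/b meet in 1. Open state 2: 0b->2.
c: 0c undefined. 0c->0: no, cb/b meet in 2. 0c->1: ok.
aa: 1a undefined. 1a->0: ok.
ab: 1b undefined. 1b->0: no, cb/aa meet in 0. 1b->1: no, aba/aa meet in 0. 1b->2: no, cb/b meet in 2. Open state 3: 1b->3.
ac: 1c undefined. 1c->0: ok.
ba: 2a undefined. 2a->0: ok.
bb: 2b undefined. 2b->0: no, a/bbaca meet in 1. 2b->1: no, a/bbca meet in 1. 2b->2: ok.
bc: 2c undefined. 2c->0: no, a/bbca meet in 1. 2c->1: no, a/bc meet in 1. 2c->2: ok.
aba: 3a undefined. 3a->0: no, aba/aa meet in 0. 3a->1: no, abac/aa meet in 0. 3a->2: no, aba/b meet in 2. 3a->3: ok.
abb: 3b undefined. 3b->0: no, abbcc/aa meet in 0. 3b->1: ok.
cbc: 3c undefined. 3c->0: no, abac/aa meet in 0. 3c->1: ok.
All examples now run through 4 states with every (state, symbol) defined. Accept strings end in {1,3}, Reject strings end in {0,2}; accept={1,3}.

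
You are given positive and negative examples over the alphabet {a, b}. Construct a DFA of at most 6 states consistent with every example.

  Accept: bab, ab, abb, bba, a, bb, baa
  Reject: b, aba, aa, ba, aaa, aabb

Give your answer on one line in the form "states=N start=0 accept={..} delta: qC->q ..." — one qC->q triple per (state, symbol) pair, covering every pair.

states=4 start=0 accept={0,1} delta: 0a->1 0b->2 1a->2 1b->1 2a->3 2b->0 3a->0 3b->0

Grow the machine one transition at a time. Run the examples from 0; the earliest place one falls off (shortest prefix, ties alphabetical) gets sent to the lowest-numbered state that keeps every Accept/Reject pair distinguishable — a pair clashes when both reach the same state with identical unread suffix — and to a fresh state only if none does.
a: 0a undefined. 0a->0: no, ab/b meet in 0 with "b" left. Open state 1: 0a->1.
b: 0b undefined. 0b->0: no, bba/ba meet in 1. 0b->1: no, bba/aba meet in 1 with "ba" left. Open state 2: 0b->2.
aa: 1a undefined. 1a->0: no, a/aaa meet in 1. 1a->1: no, abb/aabb meet in 1 with "bb" left. 1a->2: ok.
ab: 1b undefined. 1b->0: no, abb/b meet in 2. 1b->1: ok.
ba: 2a undefined. 2a->0: no, bab/b meet in 2. 2a->1: no, bab/ba meet in 1. 2a->2: no, baa/b meet in 2. Open state 3: 2a->3.
bb: 2b undefined. 2b->0: ok.
baa: 3a undefined. 3a->0: ok.
bab: 3b undefined. 3b->0: ok.
All examples now run through 4 states with every (state, symbol) defined. Accept strings end in {0,1}, Reject strings end in {2,3}; accept={0,1}.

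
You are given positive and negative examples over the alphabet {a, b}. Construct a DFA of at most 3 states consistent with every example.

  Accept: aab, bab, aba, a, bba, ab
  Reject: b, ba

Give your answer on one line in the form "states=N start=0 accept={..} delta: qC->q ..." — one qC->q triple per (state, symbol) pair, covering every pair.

states=3 start=0 accept={0,1} delta: 0a->1 0b->2 1a->1 1b->0 2a->2 2b->0

Fold the examples into a partial DFA from state 0: repeatedly fix the first undefined (state, symbol) met by the shortest-then-alphabetical prefix, trying targets in increasing order and rejecting any under which an Accept and a Reject string meet in one state with the same remainder; add a state when all current targets are rejected. Accepting states are where Accept strings end.
a: 0a undefined. 0a->0: no, aab/b meet in 0 with "b" left. Open state 1: 0a->1.
b: 0b undefined. 0b->0: no, a/ba meet in 1. 0b->1: no, a/b meet in 1. Open state 2: 0b->2.
aa: 1a undefined. 1a->0: no, aab/b meet in 2. 1a->1: ok.
ab: 1b undefined. 1b->0: ok.
ba: 2a undefined. 2a->0: no, aab/ba meet in 0. 2a->1: no, aba/ba meet in 1. 2a->2: ok.
bb: 2b undefined. 2b->0: ok.
All examples now run through 3 states with every (state, symbol) defined. Accept strings end in {0,1}, Reject strings end in {2}; accept={0,1}.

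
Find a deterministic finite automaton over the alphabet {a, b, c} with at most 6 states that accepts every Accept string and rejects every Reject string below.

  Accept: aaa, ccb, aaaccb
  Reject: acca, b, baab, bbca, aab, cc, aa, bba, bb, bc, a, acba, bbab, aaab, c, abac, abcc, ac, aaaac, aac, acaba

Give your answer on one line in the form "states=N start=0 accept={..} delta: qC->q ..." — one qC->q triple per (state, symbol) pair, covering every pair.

states=5 start=0 accept={4} delta: 0a->1 0b->0 0c->1 1a->2 1b->0 1c->3 2a->4 2b->0 2c->0 3a->0 3b->4 3c->0 4a->0 4b->0 4c->1

Fold the examples into a partial DFA from state 0: repeatedly fix the first undefined (state, symbol) met by the shortest-then-alphabetical prefix, trying targets in increasing order and rejecting any under which an Accept and a Reject string meet in one state with the same remainder; add a state when all current targets are rejected. Accepting states are where Accept strings end.
a: 0a undefined. 0a->0: no, aaa/aa meet in 0. Open state 1: 0a->1.
b: 0b undefined. 0b->0: ok.
c: 0c undefined. 0c->0: no, ccb/b meet in 0. 0c->1: ok.
aa: 1a undefined. 1a->0: no, aaa/bba meet in 1. 1a->1: no, aaa/bbca meet in 1. Open state 2: 1a->2.
ab: 1b undefined. 1b->0: ok.
ac: 1c undefined. 1c->0: no, ccb/b meet in 0. 1c->1: no, ccb/b meet in 0. 1c->2: no, ccb/baab meet in 2 with "b" left. Open state 3: 1c->3.
aaa: 2a undefined. 2a->0: no, aaa/b meet in 0. 2a->1: no, aaa/bba meet in 1. 2a->2: no, aaa/bbca meet in 2. 2a->3: no, aaa/cc meet in 3. Open state 4: 2a->4.
aab: 2b undefined. 2b->0: ok.
aac: 2c undefined. 2c->0: ok.
aca: 3a undefined. 3a->0: ok.
acb: 3b undefined. 3b->0: no, ccb/b meet in 0. 3b->1: no, ccb/bba meet in 1. 3b->2: no, aaa/acba meet in 4. 3b->3: no, ccb/cc meet in 3. 3b->4: ok.
acc: 3c undefined. 3c->0: ok.
aaaa: 4a undefined. 4a->0: ok.
aaab: 4b undefined. 4b->0: ok.
aaac: 4c undefined. 4c->0: no, aaaccb/b meet in 0. 4c->1: ok.
All examples now run through 5 states with every (state, symbol) defined. Accept strings end in {4}, Reject strings end in {0,1,2,3}; accept={4}.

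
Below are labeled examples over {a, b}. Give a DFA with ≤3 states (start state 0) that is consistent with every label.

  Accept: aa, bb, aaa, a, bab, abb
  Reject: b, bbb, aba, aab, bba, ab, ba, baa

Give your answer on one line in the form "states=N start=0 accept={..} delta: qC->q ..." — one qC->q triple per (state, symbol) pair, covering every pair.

states=3 start=0 accept={0,2} delta: 0a->0 0b->1 1a->1 1b->2 2a->1 2b->1

Grow the machine one transition at a time. Run the examples from 0; the earliest place one falls off (shortest prefix, ties alphabetical) gets sent to the lowest-numbered state that keeps every Accept/Reject pair distinguishable — a pair clashes when both reach the same state with identical unread suffix — and to a fresh state only if none does.
a: 0a undefined. 0a->0: ok.
b: 0b undefined. 0b->0: no, aa/b meet in 0. Open state 1: 0b->1.
ba: 1a undefined. 1a->0: no, aa/aba meet in 0. 1a->1: ok.
bb: 1b undefined. 1b->0: no, aa/bba meet in 0. 1b->1: no, bb/b meet in 1. Open state 2: 1b->2.
bba: 2a undefined. 2a->0: no, aa/bba meet in 0. 2a->1: ok.
bbb: 2b undefined. 2b->0: no, aa/bbb meet in 0. 2b->1: ok.
All examples now run through 3 states with every (state, symbol) defined. Accept strings end in {0,2}, Reject strings end in {1}; accept={0,2}.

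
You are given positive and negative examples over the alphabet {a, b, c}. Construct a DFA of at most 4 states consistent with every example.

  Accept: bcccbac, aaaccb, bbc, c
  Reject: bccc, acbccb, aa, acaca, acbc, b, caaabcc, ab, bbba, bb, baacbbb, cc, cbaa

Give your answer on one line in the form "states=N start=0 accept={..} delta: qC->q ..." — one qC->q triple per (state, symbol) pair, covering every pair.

states=3 start=0 accept={1} delta: 0a->0 0b->0 0c->1 1a->0 1b->2 1c->2 2a->0 2b->1 2c->0

Grow the machine one transition at a time. Run the examples from 0; the earliest place one falls off (shortest prefix, ties alphabetical) gets sent to the lowest-numbered state that keeps every Accept/Reject pair distinguishable — a pair clashes when both reach the same state with identical unread suffix — and to a fresh state only if none does.
a: 0a undefined. 0a->0: ok.
b: 0b undefined. 0b->0: ok.
c: 0c undefined. 0c->0: no, bcccbac/bccc meet in 0. Open state 1: 0c->1.
ca: 1a undefined. 1a->0: ok.
cb: 1b undefined. 1b->0: no, aaaccb/acbccb meet in 1 with "cb" left. 1b->1: no, bbc/baacbbb meet in 1. Open state 2: 1b->2.
cc: 1c undefined. 1c->0: no, aaaccb/aa meet in 0. 1c->1: no, bbc/bccc meet in 1. 1c->2: ok.
cba: 2a undefined. 2a->0: ok.
acbc: 2c undefined. 2c->0: ok.
aaaccb: 2b undefined. 2b->0: no, aaaccb/bccc meet in 0. 2b->1: ok.
All examples now run through 3 states with every (state, symbol) defined. Accept strings end in {1}, Reject strings end in {0,2}; accept={1}.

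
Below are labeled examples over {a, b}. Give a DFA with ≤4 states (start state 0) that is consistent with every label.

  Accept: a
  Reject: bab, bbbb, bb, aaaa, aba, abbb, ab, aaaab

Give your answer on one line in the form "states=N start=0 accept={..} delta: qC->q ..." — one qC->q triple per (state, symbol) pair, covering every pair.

states=3 start=0 accept={1} delta: 0a->1 0b->0 1a->0 1b->2 2a->0 2b->0

Fold the examples into a partial DFA from state 0: repeatedly fix the first undefined (state, symbol) met by the shortest-then-alphabetical prefix, trying targets in increasing order and rejecting any under which an Accept and a Reject string meet in one state with the same remainder; add a state when all current targets are rejected. Accepting states are where Accept strings end.
a: 0a undefined. 0a->0: no, a/aaaa meet in 0. Open state 1: 0a->1.
b: 0b undefined. 0b->0: ok.
aa: 1a undefined. 1a->0: ok.
ab: 1b undefined. 1b->0: no, a/aba meet in 1. 1b->1: no, a/bab meet in 1. Open state 2: 1b->2.
aba: 2a undefined. 2a->0: ok.
abb: 2b undefined. 2b->0: ok.
All examples now run through 3 states with every (state, symbol) defined. Accept strings end in {1}, Reject strings end in {0,2}; accept={1}.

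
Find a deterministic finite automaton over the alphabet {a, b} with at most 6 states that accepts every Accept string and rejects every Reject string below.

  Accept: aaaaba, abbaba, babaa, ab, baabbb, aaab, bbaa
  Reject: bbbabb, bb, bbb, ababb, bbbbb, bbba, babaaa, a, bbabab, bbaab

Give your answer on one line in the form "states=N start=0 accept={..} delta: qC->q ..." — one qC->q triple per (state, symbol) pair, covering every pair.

states=5 start=0 accept={1,4} delta: 0a->0 0b->1 1a->1 1b->2 2a->3 2b->0 3a->4 3b->1 4a->0 4b->0

State merging on the prefix tree: take the shortest (then alphabetical) example prefix whose next move is undefined and point that move at state 0, else 1, else 2, ...; a target is out if some Accept/Reject pair would then sit in one state with the same input left (inseparable). If every existing state is out, open a new one.
a: 0a undefined. 0a->0: ok.
b: 0b undefined. 0b->0: no, aaaaba/bbbabb meet in 0. Open state 1: 0b->1.
ba: 1a undefined. 1a->0: no, aaaaba/babaaa meet in 0. 1a->1: ok.
bb: 1b undefined. 1b->0: no, aaaaba/bbbabb meet in 1. 1b->1: no, aaaaba/bbbabb meet in 1. Open state 2: 1b->2.
bba: 2a undefined. 2a->0: no, aaaaba/bbaab meet in 1. 2a->1: no, aaaaba/babaaa meet in 1. 2a->2: no, abbaba/bbba meet in 2 with "ba" left. Open state 3: 2a->3.
bbb: 2b undefined. 2b->0: ok.
bbaa: 3a undefined. 3a->0: no, aaaaba/bbaab meet in 1. 3a->1: no, aaaaba/babaaa meet in 1. 3a->2: no, babaa/bbbabb meet in 2. 3a->3: no, babaa/babaaa meet in 3. Open state 4: 3a->4.
bbab: 3b undefined. 3b->0: no, aaaaba/bbabab meet in 1. 3b->1: ok.
bbaab: 4b undefined. 4b->0: ok.
babaaa: 4a undefined. 4a->0: ok.
All examples now run through 5 states with every (state, symbol) defined. Accept strings end in {1,4}, Reject strings end in {0,2}; accept={1,4}.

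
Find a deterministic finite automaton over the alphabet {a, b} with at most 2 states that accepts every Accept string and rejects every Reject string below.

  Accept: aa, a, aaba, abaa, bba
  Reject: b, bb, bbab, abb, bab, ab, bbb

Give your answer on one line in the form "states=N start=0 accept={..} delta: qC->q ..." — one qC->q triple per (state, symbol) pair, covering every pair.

states=2 start=0 accept={0} delta: 0a->0 0b->1 1a->0 1b->1

Grow the machine one transition at a time. Run the examples from 0; the earliest place one falls off (shortest prefix, ties alphabetical) gets sent to the lowest-numbered state that keeps every Accept/Reject pair distinguishable — a pair clashes when both reach the same state with identical unread suffix — and to a fresh state only if none does.
a: 0a undefined. 0a->0: ok.
b: 0b undefined. 0b->0: no, aa/b meet in 0. Open state 1: 0b->1.
ba: 1a undefined. 1a->0: ok.
bb: 1b undefined. 1b->0: no, aa/bb meet in 0. 1b->1: ok.
All examples now run through 2 states with every (state, symbol) defined. Accept strings end in {0}, Reject strings end in {1}; accept={0}.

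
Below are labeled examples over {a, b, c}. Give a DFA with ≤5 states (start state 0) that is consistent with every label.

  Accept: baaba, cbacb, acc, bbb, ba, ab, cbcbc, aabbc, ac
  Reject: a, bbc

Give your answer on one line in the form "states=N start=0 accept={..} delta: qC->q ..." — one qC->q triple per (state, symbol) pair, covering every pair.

Fold the examples into a partial DFA from state 0: repeatedly fix the first undefined (state, symbol) met by the shortest-then-alphabetical prefix, trying targets in increasing order and rejecting any under which an Accept and a Reject string meet in one state with the same remainder; add a state when all current targets are rejected. Accepting states are where Accept strings end.
a: 0a undefined. 0a->0: no, aabbc/bbc meet in 0 with "bbc" left. Open state 1: 0a->1.
b: 0b undefined. 0b->0: no, ba/a meet in 1. 0b->1: ok.
c: 0c undefined. 0c->0: ok.
aa: 1a undefined. 1a->0: no, cbacb/a meet in 1. 1a->1: no, ba/a meet in 1. Open state 2: 1a->2.
ab: 1b undefined. 1b->0: no, bbb/a meet in 1. 1b->1: no, bbb/a meet in 1. 1b->2: ok.
ac: 1c undefined. 1c->0: ok.
aab: 2b undefined. 2b->0: ok.
baa: 2a undefined. 2a->0: ok.
bbc: 2c undefined. 2c->0: no, cbacb/a meet in 1. 2c->1: ok.
All examples now run through 3 states with every (state, symbol) defined. Accept strings end in {0,2}, Reject strings end in {1}; accept={0,2}.

states=3 start=0 accept={0,2} delta: 0a->1 0b->1 0c->0 1a->2 1b->2 1c->0 2a->0 2b->0 2c->1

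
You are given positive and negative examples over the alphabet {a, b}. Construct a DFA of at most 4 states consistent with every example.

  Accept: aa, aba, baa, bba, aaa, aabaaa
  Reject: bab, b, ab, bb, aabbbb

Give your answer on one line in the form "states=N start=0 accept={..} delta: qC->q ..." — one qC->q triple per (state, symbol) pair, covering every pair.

states=2 start=0 accept={0} delta: 0a->0 0b->1 1a->0 1b->1

Fold the examples into a partial DFA from state 0: repeatedly fix the first undefined (state, symbol) met by the shortest-then-alphabetical prefix, trying targets in increasing order and rejecting any under which an Accept and a Reject string meet in one state with the same remainder; add a state when all current targets are rejected. Accepting states are where Accept strings end.
a: 0a undefined. 0a->0: ok.
b: 0b undefined. 0b->0: no, aa/bab meet in 0. Open state 1: 0b->1.
ba: 1a undefined. 1a->0: ok.
bb: 1b undefined. 1b->0: no, aa/bb meet in 0. 1b->1: ok.
All examples now run through 2 states with every (state, symbol) defined. Accept strings end in {0}, Reject strings end in {1}; accept={0}.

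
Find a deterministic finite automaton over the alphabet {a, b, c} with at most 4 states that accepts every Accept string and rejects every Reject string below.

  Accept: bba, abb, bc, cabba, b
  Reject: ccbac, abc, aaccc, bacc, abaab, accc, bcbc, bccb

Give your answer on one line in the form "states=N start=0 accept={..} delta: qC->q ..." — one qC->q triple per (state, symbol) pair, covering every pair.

Grow the machine one transition at a time. Run the examples from 0; the earliest place one falls off (shortest prefix, ties alphabetical) gets sent to the lowest-numbered state that keeps every Accept/Reject pair distinguishable — a pair clashes when both reach the same state with identical unread suffix — and to a fresh state only if none does.
a: 0a undefined. 0a->0: no, bc/abc meet in 0 with "bc" left. Open state 1: 0a->1.
b: 0b undefined. 0b->0: ok.
c: 0c undefined. 0c->0: no, bc/bcbc meet in 0. 0c->1: ok.
aa: 1a undefined. 1a->0: ok.
ab: 1b undefined. 1b->0: no, bba/abc meet in 1. 1b->1: no, bba/abaab meet in 1. Open state 2: 1b->2.
ac: 1c undefined. 1c->0: no, bba/aaccc meet in 1. 1c->1: no, bba/aaccc meet in 1. 1c->2: no, abb/bccb meet in 2 with "b" left. Open state 3: 1c->3.
aba: 2a undefined. 2a->0: ok.
abb: 2b undefined. 2b->0: ok.
abc: 2c undefined. 2c->0: no, abb/abc meet in 0. 2c->1: no, bba/abc meet in 1. 2c->2: ok.
acc: 3c undefined. 3c->0: no, bba/accc meet in 1. 3c->1: no, bba/aaccc meet in 1. 3c->2: ok.
ccb: 3b undefined. 3b->0: no, abb/bccb meet in 0. 3b->1: no, bba/ccbac meet in 1. 3b->2: no, bba/ccbac meet in 1. 3b->3: ok.
ccba: 3a undefined. 3a->0: no, bba/ccbac meet in 1. 3a->1: ok.
All examples now run through 4 states with every (state, symbol) defined. Accept strings end in {0,1}, Reject strings end in {2,3}; accept={0,1}.

states=4 start=0 accept={0,1} delta: 0a->1 0b->0 0c->1 1a->0 1b->2 1c->3 2a->0 2b->0 2c->2 3a->1 3b->3 3c->2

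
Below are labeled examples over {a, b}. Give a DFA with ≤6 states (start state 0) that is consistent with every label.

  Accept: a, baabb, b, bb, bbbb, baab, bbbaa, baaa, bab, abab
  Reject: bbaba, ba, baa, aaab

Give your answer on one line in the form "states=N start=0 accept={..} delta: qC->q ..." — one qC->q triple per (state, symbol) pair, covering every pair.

Fold the examples into a partial DFA from state 0: repeatedly fix the first undefined (state, symbol) met by the shortest-then-alphabetical prefix, trying targets in increasing order and rejecting any under which an Accept and a Reject string meet in one state with the same remainder; add a state when all current targets are rejected. Accepting states are where Accept strings end.
a: 0a undefined. 0a->0: no, b/aaab meet in 0 with "b" left. Open state 1: 0a->1.
b: 0b undefined. 0b->0: no, a/ba meet in 1. 0b->1: no, baab/aaab meet in 1 with "aab" left. Open state 2: 0b->2.
aa: 1a undefined. 1a->0: ok.
ab: 1b undefined. 1b->0: no, abab/aaab meet in 0. 1b->1: no, a/aaab meet in 1. 1b->2: no, b/aaab meet in 2. Open state 3: 1b->3.
ba: 2a undefined. 2a->0: no, a/baa meet in 1. 2a->1: no, a/ba meet in 1. 2a->2: no, b/ba meet in 2. 2a->3: ok.
bb: 2b undefined. 2b->0: no, bbbaa/bbaba meet in 3 with "a" left. 2b->1: ok.
aba: 3a undefined. 3a->0: ok.
bab: 3b undefined. 3b->0: no, bbbb/baa meet in 0. 3b->1: ok.
All examples now run through 4 states with every (state, symbol) defined. Accept strings end in {1,2}, Reject strings end in {0,3}; accept={1,2}.

states=4 start=0 accept={1,2} delta: 0a->1 0b->2 1a->0 1b->3 2a->3 2b->1 3a->0 3b->1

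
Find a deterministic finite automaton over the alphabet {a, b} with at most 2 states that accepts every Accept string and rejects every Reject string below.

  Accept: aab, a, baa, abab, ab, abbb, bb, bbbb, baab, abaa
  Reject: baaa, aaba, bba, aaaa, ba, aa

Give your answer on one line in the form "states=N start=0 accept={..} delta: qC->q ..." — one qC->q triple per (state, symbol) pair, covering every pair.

states=2 start=0 accept={1} delta: 0a->1 0b->1 1a->0 1b->1

Fold the examples into a partial DFA from state 0: repeatedly fix the first undefined (state, symbol) met by the shortest-then-alphabetical prefix, trying targets in increasing order and rejecting any under which an Accept and a Reject string meet in one state with the same remainder; add a state when all current targets are rejected. Accepting states are where Accept strings end.
a: 0a undefined. 0a->0: no, a/aaaa meet in 0. Open state 1: 0a->1.
b: 0b undefined. 0b->0: no, a/bba meet in 1. 0b->1: ok.
aa: 1a undefined. 1a->0: ok.
ab: 1b undefined. 1b->0: no, aab/bba meet in 1. 1b->1: ok.
All examples now run through 2 states with every (state, symbol) defined. Accept strings end in {1}, Reject strings end in {0}; accept={1}.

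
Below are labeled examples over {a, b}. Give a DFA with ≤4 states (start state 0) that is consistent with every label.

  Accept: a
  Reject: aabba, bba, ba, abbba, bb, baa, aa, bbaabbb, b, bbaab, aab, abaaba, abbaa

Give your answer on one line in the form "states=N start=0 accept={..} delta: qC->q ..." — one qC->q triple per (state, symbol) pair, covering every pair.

State merging on the prefix tree: take the shortest (then alphabetical) example prefix whose next move is undefined and point that move at state 0, else 1, else 2, ...; a target is out if some Accept/Reject pair would then sit in one state with the same input left (inseparable). If every existing state is out, open a new one.
a: 0a undefined. 0a->0: no, a/aa meet in 0. Open state 1: 0a->1.
b: 0b undefined. 0b->0: no, a/bba meet in 1. 0b->1: no, a/b meet in 1. Open state 2: 0b->2.
aa: 1a undefined. 1a->0: ok.
ab: 1b undefined. 1b->0: ok.
ba: 2a undefined. 2a->0: no, a/baa meet in 1. 2a->1: no, a/ba meet in 1. 2a->2: ok.
bb: 2b undefined. 2b->0: no, a/aabba meet in 1. 2b->1: no, a/bb meet in 1. 2b->2: ok.
All examples now run through 3 states with every (state, symbol) defined. Accept strings end in {1}, Reject strings end in {0,2}; accept={1}.

states=3 start=0 accept={1} delta: 0a->1 0b->2 1a->0 1b->0 2a->2 2b->2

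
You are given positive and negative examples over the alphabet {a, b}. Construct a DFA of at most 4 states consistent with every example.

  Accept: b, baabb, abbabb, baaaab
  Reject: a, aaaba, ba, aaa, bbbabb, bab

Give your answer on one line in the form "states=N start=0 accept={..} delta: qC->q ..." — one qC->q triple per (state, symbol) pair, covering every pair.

states=4 start=0 accept={1} delta: 0a->0 0b->1 1a->2 1b->2 2a->3 2b->0 3a->0 3b->0

Grow the machine one transition at a time. Run the examples from 0; the earliest place one falls off (shortest prefix, ties alphabetical) gets sent to the lowest-numbered state that keeps every Accept/Reject pair distinguishable — a pair clashes when both reach the same state with identical unread suffix — and to a fresh state only if none does.
a: 0a undefined. 0a->0: ok.
b: 0b undefined. 0b->0: no, b/a meet in 0. Open state 1: 0b->1.
ba: 1a undefined. 1a->0: no, b/bab meet in 1. 1a->1: no, b/aaaba meet in 1. Open state 2: 1a->2.
bb: 1b undefined. 1b->0: no, abbabb/a meet in 0. 1b->1: no, abbabb/bbbabb meet in 2 with "bb" left. 1b->2: ok.
baa: 2a undefined. 2a->0: no, baabb/aaaba meet in 2. 2a->1: no, baabb/bab meet in 2 with "b" left. 2a->2: no, baaaab/bab meet in 2 with "b" left. Open state 3: 2a->3.
bab: 2b undefined. 2b->0: ok.
baaa: 3a undefined. 3a->0: ok.
baab: 3b undefined. 3b->0: ok.
All examples now run through 4 states with every (state, symbol) defined. Accept strings end in {1}, Reject strings end in {0,2}; accept={1}.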